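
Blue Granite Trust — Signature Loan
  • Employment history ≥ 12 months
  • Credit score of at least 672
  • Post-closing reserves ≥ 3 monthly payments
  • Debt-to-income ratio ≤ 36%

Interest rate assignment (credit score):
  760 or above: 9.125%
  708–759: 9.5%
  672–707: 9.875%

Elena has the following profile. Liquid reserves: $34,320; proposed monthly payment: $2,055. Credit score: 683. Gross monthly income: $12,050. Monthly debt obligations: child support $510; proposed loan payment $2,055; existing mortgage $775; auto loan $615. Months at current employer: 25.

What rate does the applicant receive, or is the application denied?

Approved at 9.875%

Credit score 683 ≥ 672 (meets minimum)
Employment 25 ≥ 12 months
Reserves: 34,320 ÷ 2,055 = 16.7 months (meets 3-month minimum)
Total monthly debts = (510 + 2,055 + 775 + 615) = 3,955. DTI: 3,955 ÷ 12,050 = 32.8%, within the 36% cap
All requirements met. Score 683 falls in the 672–707 tier → 9.875%.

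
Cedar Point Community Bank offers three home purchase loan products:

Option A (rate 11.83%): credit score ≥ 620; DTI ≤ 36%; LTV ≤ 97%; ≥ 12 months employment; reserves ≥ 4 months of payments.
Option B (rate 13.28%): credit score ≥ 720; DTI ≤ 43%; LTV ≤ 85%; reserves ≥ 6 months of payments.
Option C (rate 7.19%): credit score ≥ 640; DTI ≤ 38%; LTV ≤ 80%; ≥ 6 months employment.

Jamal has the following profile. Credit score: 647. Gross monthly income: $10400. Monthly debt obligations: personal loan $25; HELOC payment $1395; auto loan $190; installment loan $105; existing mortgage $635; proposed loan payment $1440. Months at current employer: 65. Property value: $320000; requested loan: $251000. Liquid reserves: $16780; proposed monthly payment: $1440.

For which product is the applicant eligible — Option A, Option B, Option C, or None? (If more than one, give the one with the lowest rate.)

Total debts = (25 + 1,395 + 190 + 105 + 635 + 1,440) = 3,790; DTI = 3,790/10,400 = 36.4%.
LTV = 251,000/320,000 = 78.4%.
Reserves = 16,780/1,440 = 11.7 months.
Option A: score 647 ≥ 620; DTI 36.4% > 36%; LTV 78.4% ≤ 97%; employment 65 ≥ 12 mo; reserves 11.7 ≥ 4 mo → does not qualify.
Option B: score 647 < 720; DTI 36.4% ≤ 43%; LTV 78.4% ≤ 85%; reserves 11.7 ≥ 6 mo → does not qualify.
Option C: score 647 ≥ 640; DTI 36.4% ≤ 38%; LTV 78.4% ≤ 80%; employment 65 ≥ 6 mo → qualifies.

Option C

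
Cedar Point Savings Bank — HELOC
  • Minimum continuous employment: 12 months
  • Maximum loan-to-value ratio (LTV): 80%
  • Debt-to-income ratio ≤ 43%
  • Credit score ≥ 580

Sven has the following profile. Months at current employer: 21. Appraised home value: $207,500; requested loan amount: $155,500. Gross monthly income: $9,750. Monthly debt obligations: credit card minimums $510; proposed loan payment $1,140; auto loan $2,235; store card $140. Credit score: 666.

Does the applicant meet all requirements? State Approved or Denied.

Approved

Employment 21 ≥ 12 months
LTV = 155,500/207,500 = 74.9% ≤ 80%
Total monthly debts = (510 + 1,140 + 2,235 + 140) = 4,025. DTI: 4,025 ÷ 9,750 = 41.3%, within the 43% cap
Credit score 666 ≥ 580 (meets)
All criteria satisfied.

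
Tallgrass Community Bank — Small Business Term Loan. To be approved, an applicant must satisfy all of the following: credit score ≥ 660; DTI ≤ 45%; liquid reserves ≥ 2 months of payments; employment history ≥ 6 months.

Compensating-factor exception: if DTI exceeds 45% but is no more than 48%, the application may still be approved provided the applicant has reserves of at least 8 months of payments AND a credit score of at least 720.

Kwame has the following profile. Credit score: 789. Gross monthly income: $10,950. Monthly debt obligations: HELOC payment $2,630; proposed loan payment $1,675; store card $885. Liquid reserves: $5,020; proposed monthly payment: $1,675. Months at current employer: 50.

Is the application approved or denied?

Denied

Credit score 789 ≥ 660 (meets base)
Total debts = (2,630 + 1,675 + 885) = 5,190. DTI = 5,190/10,950 = 47.4% > 45% — standard DTI limit exceeded.
Liquid reserves cover 5,020/1,675 = 3.0 months — ≥ 2 required
Employment 50 ≥ 6 months
DTI 47.4% is within the 45%–48% exception band; checking compensating factors.
Override check — reserves: 3.0 mo (short of 8); score: 789 (ok).
Override conditions not both satisfied; exception does not apply.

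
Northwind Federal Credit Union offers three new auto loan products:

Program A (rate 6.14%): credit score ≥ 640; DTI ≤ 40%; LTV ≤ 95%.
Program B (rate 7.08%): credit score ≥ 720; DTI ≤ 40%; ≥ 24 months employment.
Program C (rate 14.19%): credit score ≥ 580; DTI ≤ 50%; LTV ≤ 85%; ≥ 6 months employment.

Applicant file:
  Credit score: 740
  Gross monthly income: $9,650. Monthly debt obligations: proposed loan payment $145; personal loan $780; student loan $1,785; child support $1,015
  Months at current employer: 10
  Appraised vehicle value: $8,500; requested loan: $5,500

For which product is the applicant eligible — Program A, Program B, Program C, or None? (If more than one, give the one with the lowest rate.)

Program A

Total debts = (145 + 780 + 1,785 + 1,015) = 3,725; DTI = 3,725/9,650 = 38.6%.
LTV = 5,500/8,500 = 64.7%.
Program A: score 740 ≥ 640; DTI 38.6% ≤ 40%; LTV 64.7% ≤ 95% → qualifies.
Program B: score 740 ≥ 720; DTI 38.6% ≤ 40%; employment 10 < 24 mo → does not qualify.
Program C: score 740 ≥ 580; DTI 38.6% ≤ 50%; LTV 64.7% ≤ 85%; employment 10 ≥ 6 mo → qualifies.
Qualifying: Program A, Program C. Lowest rate is 6.14% → Program A.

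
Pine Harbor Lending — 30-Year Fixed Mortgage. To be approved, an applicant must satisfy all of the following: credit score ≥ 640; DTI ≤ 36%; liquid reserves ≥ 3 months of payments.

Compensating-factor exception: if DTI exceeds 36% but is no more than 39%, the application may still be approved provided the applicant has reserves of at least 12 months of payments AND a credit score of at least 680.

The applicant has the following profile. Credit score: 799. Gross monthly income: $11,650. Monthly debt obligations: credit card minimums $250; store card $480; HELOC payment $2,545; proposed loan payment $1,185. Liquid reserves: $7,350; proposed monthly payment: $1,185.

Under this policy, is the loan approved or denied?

Credit score 799 ≥ 640 (meets base)
Total debts = (250 + 480 + 2,545 + 1,185) = 4,460. DTI: 4,460 ÷ 11,650 = 38.3%, over the 36% base limit.
Reserves = 7,350/1,185 = 6.2 months ≥ 3
38.3% falls in the override range (36%–39%), so the compensating-factor test applies.
Reserves 6.2 < 12 months; credit score 799 ≥ 680.
Override conditions not both satisfied; exception does not apply.

Denied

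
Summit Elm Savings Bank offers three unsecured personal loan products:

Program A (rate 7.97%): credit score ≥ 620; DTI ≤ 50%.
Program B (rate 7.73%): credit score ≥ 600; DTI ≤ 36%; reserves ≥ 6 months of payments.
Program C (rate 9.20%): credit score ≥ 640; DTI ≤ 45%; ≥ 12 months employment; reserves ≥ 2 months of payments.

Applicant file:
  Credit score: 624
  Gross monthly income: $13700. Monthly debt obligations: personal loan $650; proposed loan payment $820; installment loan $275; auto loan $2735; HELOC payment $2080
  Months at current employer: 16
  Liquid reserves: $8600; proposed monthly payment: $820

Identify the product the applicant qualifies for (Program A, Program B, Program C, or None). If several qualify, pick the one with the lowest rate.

Total debts = (650 + 820 + 275 + 2,735 + 2,080) = 6,560; DTI = 6,560/13,700 = 47.9%.
Reserves = 8,600/820 = 10.5 months.
Program A: score 624 ≥ 620; DTI 47.9% ≤ 50% → qualifies.
Program B: score 624 ≥ 600; DTI 47.9% > 36%; reserves 10.5 ≥ 6 mo → does not qualify.
Program C: score 624 < 640; DTI 47.9% > 45%; employment 16 ≥ 12 mo; reserves 10.5 ≥ 2 mo → does not qualify.

Program A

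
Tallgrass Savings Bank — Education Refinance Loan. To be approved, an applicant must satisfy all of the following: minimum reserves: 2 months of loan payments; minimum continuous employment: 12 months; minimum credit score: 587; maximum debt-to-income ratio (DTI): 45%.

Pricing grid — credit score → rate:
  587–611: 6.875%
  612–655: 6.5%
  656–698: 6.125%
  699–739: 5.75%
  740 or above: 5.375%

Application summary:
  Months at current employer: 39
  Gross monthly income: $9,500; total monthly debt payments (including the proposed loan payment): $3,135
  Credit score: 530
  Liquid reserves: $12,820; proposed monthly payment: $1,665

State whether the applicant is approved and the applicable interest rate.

Denied

Credit score 530 < 587 (below minimum)
Liquid reserves cover 12,820/1,665 = 7.7 months — ≥ 2 required
Employment 39 ≥ 12 months
DTI: 3,135 ÷ 9,500 = 33%, within the 45% cap
Not all requirements met → denied.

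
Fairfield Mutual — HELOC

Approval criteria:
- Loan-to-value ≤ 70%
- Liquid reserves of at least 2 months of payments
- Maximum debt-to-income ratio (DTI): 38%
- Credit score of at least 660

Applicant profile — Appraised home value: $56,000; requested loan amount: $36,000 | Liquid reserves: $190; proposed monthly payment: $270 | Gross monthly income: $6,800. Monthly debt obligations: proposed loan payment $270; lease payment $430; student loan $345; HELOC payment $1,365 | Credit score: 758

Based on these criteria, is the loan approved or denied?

Denied

LTV = 36,000/56,000 = 64.3% ≤ 70%
Reserves = 190/270 = 0.7 months < 2
Total monthly debts = (270 + 430 + 345 + 1,365) = 2,410. DTI = 2,410/6,800 = 35.4% ≤ 38%
Credit score 758 ≥ 660 (meets)
Fails on reserves.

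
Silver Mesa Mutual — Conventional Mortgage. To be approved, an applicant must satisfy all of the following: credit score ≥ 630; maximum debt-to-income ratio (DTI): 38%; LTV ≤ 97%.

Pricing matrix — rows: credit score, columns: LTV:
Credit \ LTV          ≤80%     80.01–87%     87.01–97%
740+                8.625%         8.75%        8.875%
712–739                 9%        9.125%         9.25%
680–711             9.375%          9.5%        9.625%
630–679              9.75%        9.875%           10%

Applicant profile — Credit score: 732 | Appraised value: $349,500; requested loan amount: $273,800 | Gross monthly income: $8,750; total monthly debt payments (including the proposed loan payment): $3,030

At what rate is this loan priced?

Credit score 732 ≥ 630; DTI: 3,030 ÷ 8,750 = 34.6%, within the 38% cap
LTV = 273,800/349,500 = 78.3% ≤ 97%
Score 732 is in the 712–739 band; LTV 78.3% is in the ≤80% band → 9%.

9%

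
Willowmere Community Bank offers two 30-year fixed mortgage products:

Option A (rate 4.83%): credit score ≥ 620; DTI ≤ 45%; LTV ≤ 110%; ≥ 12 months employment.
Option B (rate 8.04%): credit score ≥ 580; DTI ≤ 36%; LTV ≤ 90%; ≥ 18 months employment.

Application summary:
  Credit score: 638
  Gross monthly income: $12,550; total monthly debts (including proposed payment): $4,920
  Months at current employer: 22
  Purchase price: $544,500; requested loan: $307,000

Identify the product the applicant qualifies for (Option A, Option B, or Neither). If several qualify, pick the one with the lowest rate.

DTI = 4,920/12,550 = 39.2%.
LTV = 307,000/544,500 = 56.4%.
Option A: score 638 ≥ 620; DTI 39.2% ≤ 45%; LTV 56.4% ≤ 110%; employment 22 ≥ 12 mo → qualifies.
Option B: score 638 ≥ 580; DTI 39.2% > 36%; LTV 56.4% ≤ 90%; employment 22 ≥ 18 mo → does not qualify.

Option A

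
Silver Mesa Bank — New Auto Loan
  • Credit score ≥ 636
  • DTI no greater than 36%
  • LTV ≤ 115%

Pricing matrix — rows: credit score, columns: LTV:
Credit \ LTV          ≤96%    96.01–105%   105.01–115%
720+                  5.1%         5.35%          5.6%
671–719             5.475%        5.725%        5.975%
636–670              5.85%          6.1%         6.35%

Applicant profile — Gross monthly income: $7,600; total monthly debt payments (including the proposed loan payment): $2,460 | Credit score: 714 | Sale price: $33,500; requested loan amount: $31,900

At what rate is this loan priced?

5.475%

Credit score 714 ≥ 636; DTI: 2,460 ÷ 7,600 = 32.4%, within the 36% cap
LTV: 31,900 ÷ 33,500 = 95.2%, within 115% cap
Score 714 is in the 671–719 band; LTV 95.2% is in the ≤96% band → 5.475%.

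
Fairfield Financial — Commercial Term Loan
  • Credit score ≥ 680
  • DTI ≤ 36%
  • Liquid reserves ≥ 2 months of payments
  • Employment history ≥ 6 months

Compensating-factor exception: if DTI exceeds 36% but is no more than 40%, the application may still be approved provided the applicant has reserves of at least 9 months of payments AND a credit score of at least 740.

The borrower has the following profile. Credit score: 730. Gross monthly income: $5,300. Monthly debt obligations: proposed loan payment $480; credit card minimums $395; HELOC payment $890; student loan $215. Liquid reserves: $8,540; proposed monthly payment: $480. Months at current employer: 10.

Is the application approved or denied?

Credit score 730 ≥ 680 (meets base)
Total debts = (480 + 395 + 890 + 215) = 1,980. DTI = 1,980/5,300 = 37.4% > 36% — standard DTI limit exceeded.
Reserves = 8,540/480 = 17.8 months ≥ 2
Employment 10 ≥ 6 months
37.4% falls in the override range (36%–40%), so the compensating-factor test applies.
Override check — reserves: 17.8 mo (ok); score: 730 (below 740).
Override conditions not both satisfied; exception does not apply.

Denied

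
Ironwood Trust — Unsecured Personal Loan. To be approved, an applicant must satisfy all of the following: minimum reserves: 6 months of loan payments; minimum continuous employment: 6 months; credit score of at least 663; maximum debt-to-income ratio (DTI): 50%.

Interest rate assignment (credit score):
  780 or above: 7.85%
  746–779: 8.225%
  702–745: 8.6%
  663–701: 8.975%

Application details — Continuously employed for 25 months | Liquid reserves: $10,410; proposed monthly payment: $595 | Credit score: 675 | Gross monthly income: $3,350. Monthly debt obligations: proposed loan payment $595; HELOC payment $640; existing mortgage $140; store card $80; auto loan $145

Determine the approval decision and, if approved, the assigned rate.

Approved at 8.975%

Credit score 675 ≥ 663 (meets minimum)
Reserves = 10,410/595 = 17.5 months ≥ 6
Employment 25 ≥ 6 months
Total monthly debts = (595 + 640 + 140 + 80 + 145) = 1,600. DTI = 1,600/3,350 = 47.8% ≤ 50%
All requirements met. Score 675 falls in the 663–701 tier → 8.975%.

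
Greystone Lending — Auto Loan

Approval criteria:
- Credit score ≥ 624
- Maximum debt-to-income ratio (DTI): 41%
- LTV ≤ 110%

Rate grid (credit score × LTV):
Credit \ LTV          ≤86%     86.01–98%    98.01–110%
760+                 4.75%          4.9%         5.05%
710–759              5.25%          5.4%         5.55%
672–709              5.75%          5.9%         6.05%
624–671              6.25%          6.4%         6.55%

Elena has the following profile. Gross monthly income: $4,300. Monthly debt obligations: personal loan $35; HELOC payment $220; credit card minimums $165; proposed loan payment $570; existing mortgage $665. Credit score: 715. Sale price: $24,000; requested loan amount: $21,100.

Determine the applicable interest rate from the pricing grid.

Credit score 715 ≥ 624; Total monthly debts = (35 + 220 + 165 + 570 + 665) = 1,655. DTI: 1,655 ÷ 4,300 = 38.5%, within the 41% cap
LTV: 21,100 ÷ 24,000 = 87.9%, within 110% cap
Row: 715 falls in 710–759. Column: 87.9% falls in 86.01–98%. Rate = 5.4%.

5.4%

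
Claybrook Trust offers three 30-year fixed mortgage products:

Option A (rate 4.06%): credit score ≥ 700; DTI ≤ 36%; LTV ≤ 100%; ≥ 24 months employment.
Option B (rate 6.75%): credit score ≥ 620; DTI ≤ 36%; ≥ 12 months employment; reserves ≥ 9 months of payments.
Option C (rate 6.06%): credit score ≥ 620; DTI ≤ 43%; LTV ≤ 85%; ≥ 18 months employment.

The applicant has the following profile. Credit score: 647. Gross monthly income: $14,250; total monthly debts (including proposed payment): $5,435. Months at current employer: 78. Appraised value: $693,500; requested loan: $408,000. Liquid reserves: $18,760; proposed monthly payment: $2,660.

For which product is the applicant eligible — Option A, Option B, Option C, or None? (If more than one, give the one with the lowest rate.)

Option C

DTI = 5,435/14,250 = 38.1%.
LTV = 408,000/693,500 = 58.8%.
Reserves = 18,760/2,660 = 7.1 months.
Option A: score 647 < 700; DTI 38.1% > 36%; LTV 58.8% ≤ 100%; employment 78 ≥ 24 mo → does not qualify.
Option B: score 647 ≥ 620; DTI 38.1% > 36%; employment 78 ≥ 12 mo; reserves 7.1 < 9 mo → does not qualify.
Option C: score 647 ≥ 620; DTI 38.1% ≤ 43%; LTV 58.8% ≤ 85%; employment 78 ≥ 18 mo → qualifies.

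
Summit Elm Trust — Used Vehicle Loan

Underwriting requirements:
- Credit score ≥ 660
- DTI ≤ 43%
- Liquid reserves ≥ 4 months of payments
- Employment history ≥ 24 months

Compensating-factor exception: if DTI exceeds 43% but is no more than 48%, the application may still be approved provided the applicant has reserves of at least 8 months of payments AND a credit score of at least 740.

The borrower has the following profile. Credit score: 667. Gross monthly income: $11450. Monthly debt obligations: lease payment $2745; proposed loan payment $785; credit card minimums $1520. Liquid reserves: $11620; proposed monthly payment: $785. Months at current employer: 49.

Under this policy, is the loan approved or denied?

Denied

Credit score 667 ≥ 660 (meets base)
Total debts = (2,745 + 785 + 1,520) = 5,050. DTI = 5,050/11,450 = 44.1% > 43% — standard DTI limit exceeded.
Reserves: 11,620 ÷ 785 = 14.8 months (meets 4-month minimum)
Employment 49 ≥ 24 months
44.1% falls in the override range (43%–48%), so the compensating-factor test applies.
Override check — reserves: 14.8 mo (ok); score: 667 (below 740).
Override conditions not both satisfied; exception does not apply.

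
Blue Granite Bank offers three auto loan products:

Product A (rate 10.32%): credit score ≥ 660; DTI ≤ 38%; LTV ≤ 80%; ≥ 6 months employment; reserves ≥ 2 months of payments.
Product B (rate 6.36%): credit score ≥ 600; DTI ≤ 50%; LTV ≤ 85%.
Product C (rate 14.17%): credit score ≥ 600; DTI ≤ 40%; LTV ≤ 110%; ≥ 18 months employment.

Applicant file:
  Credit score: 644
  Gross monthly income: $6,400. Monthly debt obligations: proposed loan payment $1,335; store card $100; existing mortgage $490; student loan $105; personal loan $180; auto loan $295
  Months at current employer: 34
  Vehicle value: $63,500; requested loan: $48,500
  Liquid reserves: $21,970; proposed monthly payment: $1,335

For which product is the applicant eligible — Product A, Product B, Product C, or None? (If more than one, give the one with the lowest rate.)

Product B

Total debts = (1,335 + 100 + 490 + 105 + 180 + 295) = 2,505; DTI = 2,505/6,400 = 39.1%.
LTV = 48,500/63,500 = 76.4%.
Reserves = 21,970/1,335 = 16.5 months.
Product A: score 644 < 660; DTI 39.1% > 38%; LTV 76.4% ≤ 80%; employment 34 ≥ 6 mo; reserves 16.5 ≥ 2 mo → does not qualify.
Product B: score 644 ≥ 600; DTI 39.1% ≤ 50%; LTV 76.4% ≤ 85% → qualifies.
Product C: score 644 ≥ 600; DTI 39.1% ≤ 40%; LTV 76.4% ≤ 110%; employment 34 ≥ 18 mo → qualifies.
Qualifying: Product B, Product C. Lowest rate is 6.36% → Product B.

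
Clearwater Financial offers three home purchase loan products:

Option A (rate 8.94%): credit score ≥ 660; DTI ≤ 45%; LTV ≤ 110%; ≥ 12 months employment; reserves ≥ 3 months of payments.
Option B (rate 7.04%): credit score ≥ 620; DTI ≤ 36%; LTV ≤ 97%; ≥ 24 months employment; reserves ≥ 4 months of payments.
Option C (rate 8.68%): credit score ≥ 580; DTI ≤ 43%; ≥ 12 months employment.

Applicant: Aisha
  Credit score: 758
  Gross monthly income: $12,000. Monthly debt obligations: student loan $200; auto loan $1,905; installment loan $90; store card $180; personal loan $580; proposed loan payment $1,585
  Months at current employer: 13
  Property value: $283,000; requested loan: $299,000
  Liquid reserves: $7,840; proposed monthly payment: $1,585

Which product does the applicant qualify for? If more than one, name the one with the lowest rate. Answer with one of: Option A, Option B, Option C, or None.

Total debts = (200 + 1,905 + 90 + 180 + 580 + 1,585) = 4,540; DTI = 4,540/12,000 = 37.8%.
LTV = 299,000/283,000 = 105.7%.
Reserves = 7,840/1,585 = 4.9 months.
Option A: score 758 ≥ 660; DTI 37.8% ≤ 45%; LTV 105.7% ≤ 110%; employment 13 ≥ 12 mo; reserves 4.9 ≥ 3 mo → qualifies.
Option B: score 758 ≥ 620; DTI 37.8% > 36%; LTV 105.7% > 97%; employment 13 < 24 mo; reserves 4.9 ≥ 4 mo → does not qualify.
Option C: score 758 ≥ 580; DTI 37.8% ≤ 43%; employment 13 ≥ 12 mo → qualifies.
Qualifying: Option A, Option C. Lowest rate is 8.68% → Option C.

Option C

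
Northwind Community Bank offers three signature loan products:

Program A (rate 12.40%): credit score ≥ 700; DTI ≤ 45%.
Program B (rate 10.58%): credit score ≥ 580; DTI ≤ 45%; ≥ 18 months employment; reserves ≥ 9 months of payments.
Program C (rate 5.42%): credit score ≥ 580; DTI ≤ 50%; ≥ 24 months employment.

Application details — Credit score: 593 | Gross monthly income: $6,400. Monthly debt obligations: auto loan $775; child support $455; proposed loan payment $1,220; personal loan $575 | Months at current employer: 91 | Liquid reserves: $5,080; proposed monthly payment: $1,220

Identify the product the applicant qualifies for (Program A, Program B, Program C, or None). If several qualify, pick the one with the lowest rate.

Total debts = (775 + 455 + 1,220 + 575) = 3,025; DTI = 3,025/6,400 = 47.3%.
Reserves = 5,080/1,220 = 4.2 months.
Program A: score 593 < 700; DTI 47.3% > 45% → does not qualify.
Program B: score 593 ≥ 580; DTI 47.3% > 45%; employment 91 ≥ 18 mo; reserves 4.2 < 9 mo → does not qualify.
Program C: score 593 ≥ 580; DTI 47.3% ≤ 50%; employment 91 ≥ 24 mo → qualifies.

Program C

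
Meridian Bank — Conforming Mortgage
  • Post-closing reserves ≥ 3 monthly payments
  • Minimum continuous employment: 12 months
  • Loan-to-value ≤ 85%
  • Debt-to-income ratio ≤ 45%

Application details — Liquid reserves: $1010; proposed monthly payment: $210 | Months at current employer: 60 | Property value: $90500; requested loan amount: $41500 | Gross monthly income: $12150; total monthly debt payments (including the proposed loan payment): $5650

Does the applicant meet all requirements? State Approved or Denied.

Denied

Liquid reserves cover 1,010/210 = 4.8 months — ≥ 3 required
Employment 60 ≥ 12 months
LTV: 41,500 ÷ 90,500 = 45.9%, within 85% cap
DTI: 5,650 ÷ 12,150 = 46.5%, exceeds the 45% cap
Fails on DTI.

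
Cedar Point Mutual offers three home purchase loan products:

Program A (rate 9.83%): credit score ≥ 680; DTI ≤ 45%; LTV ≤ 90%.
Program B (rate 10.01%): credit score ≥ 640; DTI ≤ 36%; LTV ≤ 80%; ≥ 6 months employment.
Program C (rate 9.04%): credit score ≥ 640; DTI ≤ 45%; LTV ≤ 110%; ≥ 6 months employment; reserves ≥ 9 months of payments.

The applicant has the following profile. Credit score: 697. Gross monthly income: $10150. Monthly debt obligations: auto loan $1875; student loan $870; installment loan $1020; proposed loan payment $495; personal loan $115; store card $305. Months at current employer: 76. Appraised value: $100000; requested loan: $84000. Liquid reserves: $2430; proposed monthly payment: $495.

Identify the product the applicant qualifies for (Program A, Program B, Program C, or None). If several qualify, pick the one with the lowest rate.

None

Total debts = (1,875 + 870 + 1,020 + 495 + 115 + 305) = 4,680; DTI = 4,680/10,150 = 46.1%.
LTV = 84,000/100,000 = 84%.
Reserves = 2,430/495 = 4.9 months.
Program A: score 697 ≥ 680; DTI 46.1% > 45%; LTV 84% ≤ 90% → does not qualify.
Program B: score 697 ≥ 640; DTI 46.1% > 36%; LTV 84% > 80%; employment 76 ≥ 6 mo → does not qualify.
Program C: score 697 ≥ 640; DTI 46.1% > 45%; LTV 84% ≤ 110%; employment 76 ≥ 6 mo; reserves 4.9 < 9 mo → does not qualify.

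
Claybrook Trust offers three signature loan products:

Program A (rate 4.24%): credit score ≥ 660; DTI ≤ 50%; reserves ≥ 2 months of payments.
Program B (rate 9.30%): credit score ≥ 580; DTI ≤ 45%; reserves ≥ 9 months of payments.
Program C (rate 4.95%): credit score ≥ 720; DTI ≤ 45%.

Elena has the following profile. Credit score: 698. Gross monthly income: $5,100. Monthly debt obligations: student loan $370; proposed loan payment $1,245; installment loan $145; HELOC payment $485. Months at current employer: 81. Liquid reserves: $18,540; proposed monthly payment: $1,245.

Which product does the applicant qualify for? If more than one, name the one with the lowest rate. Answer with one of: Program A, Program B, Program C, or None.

Total debts = (370 + 1,245 + 145 + 485) = 2,245; DTI = 2,245/5,100 = 44%.
Reserves = 18,540/1,245 = 14.9 months.
Program A: score 698 ≥ 660; DTI 44% ≤ 50%; reserves 14.9 ≥ 2 mo → qualifies.
Program B: score 698 ≥ 580; DTI 44% ≤ 45%; reserves 14.9 ≥ 9 mo → qualifies.
Program C: score 698 < 720; DTI 44% ≤ 45% → does not qualify.
Qualifying: Program A, Program B. Lowest rate is 4.24% → Program A.

Program A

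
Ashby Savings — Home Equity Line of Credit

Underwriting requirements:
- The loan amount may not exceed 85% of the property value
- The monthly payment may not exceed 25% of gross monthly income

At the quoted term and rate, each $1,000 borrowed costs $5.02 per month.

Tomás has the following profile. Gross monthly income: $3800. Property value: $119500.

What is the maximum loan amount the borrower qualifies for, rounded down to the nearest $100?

Payment cap: 25% × $3,800 = $950/month.
At $5.02 per $1,000, that supports 950/5.02 × 1,000 ≈ $189,243 → $189,200.
LTV cap: 85% × $119,500 = $101,575 → $101,500.
Binding constraint: loan-to-value.

$101,500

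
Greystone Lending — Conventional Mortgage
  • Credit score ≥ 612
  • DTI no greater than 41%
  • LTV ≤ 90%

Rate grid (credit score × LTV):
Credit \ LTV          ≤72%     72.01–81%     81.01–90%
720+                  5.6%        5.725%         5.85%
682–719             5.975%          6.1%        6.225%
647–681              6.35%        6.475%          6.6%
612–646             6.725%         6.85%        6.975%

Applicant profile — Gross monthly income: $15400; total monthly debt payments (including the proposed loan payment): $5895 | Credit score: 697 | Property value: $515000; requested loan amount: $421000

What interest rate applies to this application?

6.225%

Credit score 697 ≥ 612; DTI: 5,895 ÷ 15,400 = 38.3%, within the 41% cap
Loan-to-value = 421,000/515,000 = 81.7% — pass (90% max)
Credit 697 → row 682–719; LTV 81.7% → column 81.01–90%. Grid cell → 6.225%.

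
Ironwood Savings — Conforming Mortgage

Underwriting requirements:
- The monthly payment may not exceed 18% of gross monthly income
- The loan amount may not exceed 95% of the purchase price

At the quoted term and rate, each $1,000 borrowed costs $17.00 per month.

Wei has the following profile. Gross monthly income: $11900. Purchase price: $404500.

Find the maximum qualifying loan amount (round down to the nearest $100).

Payment cap: 18% × $11,900 = $2,142/month.
At $17.00 per $1,000, that supports 2,142/17.00 × 1,000 ≈ $126,000 → $126,000.
LTV cap: 95% × $404,500 = $384,275 → $384,200.
Binding constraint: payment-to-income.

$126,000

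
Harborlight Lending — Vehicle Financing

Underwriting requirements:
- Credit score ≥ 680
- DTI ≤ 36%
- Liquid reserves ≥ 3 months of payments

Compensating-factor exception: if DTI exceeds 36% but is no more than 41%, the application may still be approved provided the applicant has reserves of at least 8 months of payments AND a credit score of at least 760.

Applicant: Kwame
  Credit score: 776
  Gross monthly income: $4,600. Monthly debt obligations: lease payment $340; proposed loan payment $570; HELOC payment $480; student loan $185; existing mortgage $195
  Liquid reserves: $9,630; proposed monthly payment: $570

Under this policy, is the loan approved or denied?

Credit score 776 ≥ 680 (meets base)
Total debts = (340 + 570 + 480 + 185 + 195) = 1,770. DTI: 1,770 ÷ 4,600 = 38.5%, over the 36% base limit.
Reserves = 9,630/570 = 16.9 months ≥ 3
DTI 38.5% is within the 36%–41% exception band; checking compensating factors.
Reserves 16.9 ≥ 8 months; credit score 776 ≥ 760.
Both override conditions satisfied; DTI exception granted.

Approved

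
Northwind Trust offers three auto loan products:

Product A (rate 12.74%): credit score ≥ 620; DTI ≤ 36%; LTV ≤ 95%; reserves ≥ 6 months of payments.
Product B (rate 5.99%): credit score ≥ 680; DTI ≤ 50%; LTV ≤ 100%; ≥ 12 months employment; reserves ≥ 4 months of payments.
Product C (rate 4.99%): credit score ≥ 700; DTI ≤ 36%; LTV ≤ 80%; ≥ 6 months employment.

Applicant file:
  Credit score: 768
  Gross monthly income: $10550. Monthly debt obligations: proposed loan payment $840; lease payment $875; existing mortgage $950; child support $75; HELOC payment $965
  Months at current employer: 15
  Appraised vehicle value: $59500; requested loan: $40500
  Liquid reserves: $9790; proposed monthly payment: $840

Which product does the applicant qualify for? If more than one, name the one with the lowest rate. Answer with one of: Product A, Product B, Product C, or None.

Total debts = (840 + 875 + 950 + 75 + 965) = 3,705; DTI = 3,705/10,550 = 35.1%.
LTV = 40,500/59,500 = 68.1%.
Reserves = 9,790/840 = 11.7 months.
Product A: score 768 ≥ 620; DTI 35.1% ≤ 36%; LTV 68.1% ≤ 95%; reserves 11.7 ≥ 6 mo → qualifies.
Product B: score 768 ≥ 680; DTI 35.1% ≤ 50%; LTV 68.1% ≤ 100%; employment 15 ≥ 12 mo; reserves 11.7 ≥ 4 mo → qualifies.
Product C: score 768 ≥ 700; DTI 35.1% ≤ 36%; LTV 68.1% ≤ 80%; employment 15 ≥ 6 mo → qualifies.
Qualifying: Product A, Product B, Product C. Lowest rate is 4.99% → Product C.

Product C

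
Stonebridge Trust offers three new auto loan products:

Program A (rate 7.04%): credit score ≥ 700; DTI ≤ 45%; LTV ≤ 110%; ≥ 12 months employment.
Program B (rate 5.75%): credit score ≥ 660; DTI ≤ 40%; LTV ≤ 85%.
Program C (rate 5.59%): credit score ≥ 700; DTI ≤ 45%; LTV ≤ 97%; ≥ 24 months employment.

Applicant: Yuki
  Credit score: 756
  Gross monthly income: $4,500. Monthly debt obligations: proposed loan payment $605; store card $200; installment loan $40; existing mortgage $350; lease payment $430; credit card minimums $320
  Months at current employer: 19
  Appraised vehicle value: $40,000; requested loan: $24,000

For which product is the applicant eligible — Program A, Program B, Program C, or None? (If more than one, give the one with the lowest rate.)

Program A

Total debts = (605 + 200 + 40 + 350 + 430 + 320) = 1,945; DTI = 1,945/4,500 = 43.2%.
LTV = 24,000/40,000 = 60%.
Program A: score 756 ≥ 700; DTI 43.2% ≤ 45%; LTV 60% ≤ 110%; employment 19 ≥ 12 mo → qualifies.
Program B: score 756 ≥ 660; DTI 43.2% > 40%; LTV 60% ≤ 85% → does not qualify.
Program C: score 756 ≥ 700; DTI 43.2% ≤ 45%; LTV 60% ≤ 97%; employment 19 < 24 mo → does not qualify.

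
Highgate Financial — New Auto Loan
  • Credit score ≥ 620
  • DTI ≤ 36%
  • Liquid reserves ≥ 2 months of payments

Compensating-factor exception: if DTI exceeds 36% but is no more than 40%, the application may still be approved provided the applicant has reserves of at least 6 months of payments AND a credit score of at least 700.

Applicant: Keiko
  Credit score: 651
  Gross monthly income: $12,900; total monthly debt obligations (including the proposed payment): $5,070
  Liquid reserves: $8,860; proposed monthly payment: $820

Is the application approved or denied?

Denied

Credit score 651 ≥ 620 (meets base)
DTI = 5,070/12,900 = 39.3% > 36% — standard DTI limit exceeded.
Reserves = 8,860/820 = 10.8 months ≥ 2
39.3% falls in the override range (36%–40%), so the compensating-factor test applies.
Override check — reserves: 10.8 mo (ok); score: 651 (below 700).
Override conditions not both satisfied; exception does not apply.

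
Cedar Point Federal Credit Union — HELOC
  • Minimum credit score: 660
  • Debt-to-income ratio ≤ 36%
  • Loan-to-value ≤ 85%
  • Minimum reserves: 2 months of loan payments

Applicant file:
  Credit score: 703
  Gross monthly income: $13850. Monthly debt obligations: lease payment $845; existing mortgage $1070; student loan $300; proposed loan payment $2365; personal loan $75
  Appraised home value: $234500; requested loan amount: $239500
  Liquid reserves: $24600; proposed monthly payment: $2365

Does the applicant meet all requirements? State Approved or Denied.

Denied

Credit score 703 ≥ 660 (meets)
Total monthly debts = (845 + 1,070 + 300 + 2,365 + 75) = 4,655. DTI = 4,655/13,850 = 33.6% ≤ 36%
LTV: 239,500 ÷ 234,500 = 102.1%, exceeds 85% cap
Reserves: 24,600 ÷ 2,365 = 10.4 months (meets 2-month minimum)
Fails on LTV.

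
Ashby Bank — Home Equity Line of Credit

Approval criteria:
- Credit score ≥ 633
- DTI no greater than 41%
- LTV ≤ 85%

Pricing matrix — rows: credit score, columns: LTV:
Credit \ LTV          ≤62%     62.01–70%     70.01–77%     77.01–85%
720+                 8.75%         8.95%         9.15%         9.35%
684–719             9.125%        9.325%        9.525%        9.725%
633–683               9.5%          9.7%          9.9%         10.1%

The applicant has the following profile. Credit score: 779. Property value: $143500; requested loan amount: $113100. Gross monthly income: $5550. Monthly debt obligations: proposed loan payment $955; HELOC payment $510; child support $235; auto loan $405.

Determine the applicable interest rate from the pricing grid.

9.35%

Credit score 779 ≥ 633; Total monthly debts = (955 + 510 + 235 + 405) = 2,105. Debt-to-income = 2,105/5,550 = 37.9% — meets 41% limit
LTV: 113,100 ÷ 143,500 = 78.8%, within 85% cap
Row: 779 falls in 720+. Column: 78.8% falls in 77.01–85%. Rate = 9.35%.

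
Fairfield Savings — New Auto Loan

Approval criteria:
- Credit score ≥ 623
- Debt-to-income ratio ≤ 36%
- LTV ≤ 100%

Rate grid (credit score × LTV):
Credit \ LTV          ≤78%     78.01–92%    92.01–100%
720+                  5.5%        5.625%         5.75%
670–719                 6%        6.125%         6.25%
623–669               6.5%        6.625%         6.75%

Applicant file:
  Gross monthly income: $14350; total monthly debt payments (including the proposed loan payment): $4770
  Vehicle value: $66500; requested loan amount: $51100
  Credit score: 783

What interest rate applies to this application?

5.5%

Credit score 783 ≥ 623; Debt-to-income = 4,770/14,350 = 33.2% — meets 36% limit
LTV = 51,100/66,500 = 76.8% ≤ 100%
Row: 783 falls in 720+. Column: 76.8% falls in ≤78%. Rate = 5.5%.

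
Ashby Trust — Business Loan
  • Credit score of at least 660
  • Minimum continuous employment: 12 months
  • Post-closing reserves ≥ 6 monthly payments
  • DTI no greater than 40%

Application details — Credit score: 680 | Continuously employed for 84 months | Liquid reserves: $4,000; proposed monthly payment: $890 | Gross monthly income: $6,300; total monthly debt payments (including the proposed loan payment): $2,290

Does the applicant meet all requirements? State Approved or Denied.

Credit score 680 ≥ 660 (meets)
Employment 84 ≥ 12 months
Liquid reserves cover 4,000/890 = 4.5 months — < 6 required
DTI = 2,290/6,300 = 36.3% ≤ 40%
Fails on reserves.

Denied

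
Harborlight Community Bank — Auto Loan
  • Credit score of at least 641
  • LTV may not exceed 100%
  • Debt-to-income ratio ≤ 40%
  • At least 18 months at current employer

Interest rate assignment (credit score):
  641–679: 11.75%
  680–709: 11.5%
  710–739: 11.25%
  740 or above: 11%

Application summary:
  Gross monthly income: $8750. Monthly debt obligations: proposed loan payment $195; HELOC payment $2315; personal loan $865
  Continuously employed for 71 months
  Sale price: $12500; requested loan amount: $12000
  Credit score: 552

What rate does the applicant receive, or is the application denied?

Denied

Credit score 552 < 641 (below minimum)
Employment 71 ≥ 18 months
Total monthly debts = (195 + 2,315 + 865) = 3,375. DTI: 3,375 ÷ 8,750 = 38.6%, within the 40% cap
Loan-to-value = 12,000/12,500 = 96% — pass (100% max)
Not all requirements met → denied.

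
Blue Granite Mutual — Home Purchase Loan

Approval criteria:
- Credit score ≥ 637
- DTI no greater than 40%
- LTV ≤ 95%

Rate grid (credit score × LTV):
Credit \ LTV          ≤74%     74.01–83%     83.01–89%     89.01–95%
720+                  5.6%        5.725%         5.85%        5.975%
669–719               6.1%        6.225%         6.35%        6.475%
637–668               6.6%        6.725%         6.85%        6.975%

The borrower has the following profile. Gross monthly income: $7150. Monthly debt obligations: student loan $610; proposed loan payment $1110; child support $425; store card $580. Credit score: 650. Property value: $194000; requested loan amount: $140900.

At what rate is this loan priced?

Credit score 650 ≥ 637; Total monthly debts = (610 + 1,110 + 425 + 580) = 2,725. Debt-to-income = 2,725/7,150 = 38.1% — meets 40% limit
LTV = 140,900/194,000 = 72.6% ≤ 95%
Score 650 is in the 637–668 band; LTV 72.6% is in the ≤74% band → 6.6%.

6.6%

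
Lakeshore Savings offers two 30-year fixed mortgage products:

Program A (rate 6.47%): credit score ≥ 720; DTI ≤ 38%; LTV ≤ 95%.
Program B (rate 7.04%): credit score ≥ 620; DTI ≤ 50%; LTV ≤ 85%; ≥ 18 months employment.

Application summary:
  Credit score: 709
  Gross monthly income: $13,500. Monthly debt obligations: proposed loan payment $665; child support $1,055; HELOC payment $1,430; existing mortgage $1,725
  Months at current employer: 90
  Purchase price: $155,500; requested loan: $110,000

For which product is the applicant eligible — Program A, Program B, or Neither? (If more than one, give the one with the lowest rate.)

Total debts = (665 + 1,055 + 1,430 + 1,725) = 4,875; DTI = 4,875/13,500 = 36.1%.
LTV = 110,000/155,500 = 70.7%.
Program A: score 709 < 720; DTI 36.1% ≤ 38%; LTV 70.7% ≤ 95% → does not qualify.
Program B: score 709 ≥ 620; DTI 36.1% ≤ 50%; LTV 70.7% ≤ 85%; employment 90 ≥ 18 mo → qualifies.

Program B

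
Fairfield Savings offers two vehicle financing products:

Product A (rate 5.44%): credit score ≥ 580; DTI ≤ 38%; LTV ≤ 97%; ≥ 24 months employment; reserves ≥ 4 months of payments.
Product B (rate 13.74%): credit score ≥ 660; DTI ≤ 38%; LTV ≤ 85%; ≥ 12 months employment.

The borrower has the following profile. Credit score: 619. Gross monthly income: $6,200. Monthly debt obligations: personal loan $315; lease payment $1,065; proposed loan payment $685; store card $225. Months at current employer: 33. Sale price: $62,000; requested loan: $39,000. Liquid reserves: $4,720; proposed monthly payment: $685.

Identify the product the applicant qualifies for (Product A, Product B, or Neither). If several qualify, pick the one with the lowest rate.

Total debts = (315 + 1,065 + 685 + 225) = 2,290; DTI = 2,290/6,200 = 36.9%.
LTV = 39,000/62,000 = 62.9%.
Reserves = 4,720/685 = 6.9 months.
Product A: score 619 ≥ 580; DTI 36.9% ≤ 38%; LTV 62.9% ≤ 97%; employment 33 ≥ 24 mo; reserves 6.9 ≥ 4 mo → qualifies.
Product B: score 619 < 660; DTI 36.9% ≤ 38%; LTV 62.9% ≤ 85%; employment 33 ≥ 12 mo → does not qualify.

Product A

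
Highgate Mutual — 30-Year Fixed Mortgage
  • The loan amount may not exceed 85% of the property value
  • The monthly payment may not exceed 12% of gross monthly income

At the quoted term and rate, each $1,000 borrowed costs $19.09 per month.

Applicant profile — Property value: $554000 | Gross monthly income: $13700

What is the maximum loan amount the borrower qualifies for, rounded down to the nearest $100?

Payment cap: 12% × $13,700 = $1,644/month.
At $19.09 per $1,000, that supports 1,644/19.09 × 1,000 ≈ $86,118 → $86,100.
LTV cap: 85% × $554,000 = $470,900 → $470,900.
Binding constraint: payment-to-income.

$86,100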